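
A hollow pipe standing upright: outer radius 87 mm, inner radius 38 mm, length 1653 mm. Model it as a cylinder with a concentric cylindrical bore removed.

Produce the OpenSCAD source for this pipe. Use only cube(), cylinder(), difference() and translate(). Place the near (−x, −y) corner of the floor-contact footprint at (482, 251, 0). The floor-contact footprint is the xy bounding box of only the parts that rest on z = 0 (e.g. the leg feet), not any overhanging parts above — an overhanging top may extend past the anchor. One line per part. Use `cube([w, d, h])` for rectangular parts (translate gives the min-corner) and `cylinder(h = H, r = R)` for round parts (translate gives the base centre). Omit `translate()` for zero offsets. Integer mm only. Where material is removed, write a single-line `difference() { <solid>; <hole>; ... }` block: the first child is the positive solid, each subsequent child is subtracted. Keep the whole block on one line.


difference() { translate([569, 338, 0]) cylinder(h = 1653, r = 87); translate([569, 338, 0]) cylinder(h = 1653, r = 38); }


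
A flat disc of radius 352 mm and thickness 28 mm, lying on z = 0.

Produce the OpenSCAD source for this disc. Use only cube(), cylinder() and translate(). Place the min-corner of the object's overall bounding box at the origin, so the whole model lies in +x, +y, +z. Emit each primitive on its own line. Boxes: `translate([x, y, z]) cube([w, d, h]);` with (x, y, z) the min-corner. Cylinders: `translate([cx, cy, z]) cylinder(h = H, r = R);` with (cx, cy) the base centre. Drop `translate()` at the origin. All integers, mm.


translate([352, 352, 0]) cylinder(h = 28, r = 352);


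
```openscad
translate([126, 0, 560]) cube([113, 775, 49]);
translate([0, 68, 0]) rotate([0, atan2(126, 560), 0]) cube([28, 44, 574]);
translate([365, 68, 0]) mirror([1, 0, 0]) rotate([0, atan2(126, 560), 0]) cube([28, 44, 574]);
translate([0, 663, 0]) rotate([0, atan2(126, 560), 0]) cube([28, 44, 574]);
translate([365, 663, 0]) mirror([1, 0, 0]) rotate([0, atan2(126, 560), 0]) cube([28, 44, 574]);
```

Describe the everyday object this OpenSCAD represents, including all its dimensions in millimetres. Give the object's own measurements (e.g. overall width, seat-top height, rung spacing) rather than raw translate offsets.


A sawhorse. A 113×775×49 mm beam (x, y, z) sits on two A-frame leg pairs. Each pair is two raked legs of 28×44 mm section (44 mm along y) splaying symmetrically in x. Each leg rises 560 mm vertically over 126 mm of horizontal reach and is 574 mm long along its own axis. Every leg's outer bottom edge rests on the floor and its outer top edge meets a bottom edge of the beam — the left legs (tilting toward +x) meet the beam's −x bottom edge, the right legs (their mirror images, tilting toward −x) meet its +x bottom edge — so the leg tops tuck under the beam, the beam's underside is 560 mm above the floor, and the feet are 365 mm apart outside-to-outside with the beam centred between them. The two leg pairs are set in 68 mm from either end of the beam.


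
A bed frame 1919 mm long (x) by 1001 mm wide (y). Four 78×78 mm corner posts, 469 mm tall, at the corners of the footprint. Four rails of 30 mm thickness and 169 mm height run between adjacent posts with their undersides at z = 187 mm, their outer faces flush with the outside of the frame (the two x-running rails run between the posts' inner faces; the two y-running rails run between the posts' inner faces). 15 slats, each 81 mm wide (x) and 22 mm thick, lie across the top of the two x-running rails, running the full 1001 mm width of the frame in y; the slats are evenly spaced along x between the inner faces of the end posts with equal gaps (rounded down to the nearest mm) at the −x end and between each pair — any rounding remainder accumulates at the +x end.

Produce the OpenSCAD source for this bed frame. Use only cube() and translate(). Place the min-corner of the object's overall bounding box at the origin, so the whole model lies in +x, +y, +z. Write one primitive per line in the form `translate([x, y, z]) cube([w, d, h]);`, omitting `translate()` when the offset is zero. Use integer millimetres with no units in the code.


cube([78, 78, 469]);
translate([0, 923, 0]) cube([78, 78, 469]);
translate([1841, 0, 0]) cube([78, 78, 469]);
translate([1841, 923, 0]) cube([78, 78, 469]);
translate([78, 0, 187]) cube([1763, 30, 169]);
translate([78, 971, 187]) cube([1763, 30, 169]);
translate([0, 78, 187]) cube([30, 845, 169]);
translate([1889, 78, 187]) cube([30, 845, 169]);
translate([112, 0, 356]) cube([81, 1001, 22]);
translate([227, 0, 356]) cube([81, 1001, 22]);
translate([342, 0, 356]) cube([81, 1001, 22]);
translate([457, 0, 356]) cube([81, 1001, 22]);
translate([572, 0, 356]) cube([81, 1001, 22]);
translate([687, 0, 356]) cube([81, 1001, 22]);
translate([802, 0, 356]) cube([81, 1001, 22]);
translate([917, 0, 356]) cube([81, 1001, 22]);
translate([1032, 0, 356]) cube([81, 1001, 22]);
translate([1147, 0, 356]) cube([81, 1001, 22]);
translate([1262, 0, 356]) cube([81, 1001, 22]);
translate([1377, 0, 356]) cube([81, 1001, 22]);
translate([1492, 0, 356]) cube([81, 1001, 22]);
translate([1607, 0, 356]) cube([81, 1001, 22]);
translate([1722, 0, 356]) cube([81, 1001, 22]);


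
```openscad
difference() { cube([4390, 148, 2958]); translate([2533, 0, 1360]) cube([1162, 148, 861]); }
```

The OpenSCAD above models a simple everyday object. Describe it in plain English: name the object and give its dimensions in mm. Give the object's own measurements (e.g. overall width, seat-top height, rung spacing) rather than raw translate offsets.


A wall 4390 mm long (x), 148 mm thick (y), 2958 mm tall, with a rectangular window opening cut through it. The opening is 1162 mm wide and 861 mm tall; its sill is at z = 1360 mm and its near (−x) edge is 2533 mm from the wall's −x end. The opening passes through the full wall thickness.


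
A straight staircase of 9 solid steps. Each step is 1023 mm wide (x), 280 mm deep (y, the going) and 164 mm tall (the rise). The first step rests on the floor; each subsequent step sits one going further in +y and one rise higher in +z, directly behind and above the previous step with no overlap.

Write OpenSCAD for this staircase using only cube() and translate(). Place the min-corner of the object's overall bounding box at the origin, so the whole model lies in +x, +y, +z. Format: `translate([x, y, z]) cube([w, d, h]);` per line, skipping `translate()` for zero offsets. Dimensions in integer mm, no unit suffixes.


cube([1023, 280, 164]);
translate([0, 280, 164]) cube([1023, 280, 164]);
translate([0, 560, 328]) cube([1023, 280, 164]);
translate([0, 840, 492]) cube([1023, 280, 164]);
translate([0, 1120, 656]) cube([1023, 280, 164]);
translate([0, 1400, 820]) cube([1023, 280, 164]);
translate([0, 1680, 984]) cube([1023, 280, 164]);
translate([0, 1960, 1148]) cube([1023, 280, 164]);
translate([0, 2240, 1312]) cube([1023, 280, 164]);


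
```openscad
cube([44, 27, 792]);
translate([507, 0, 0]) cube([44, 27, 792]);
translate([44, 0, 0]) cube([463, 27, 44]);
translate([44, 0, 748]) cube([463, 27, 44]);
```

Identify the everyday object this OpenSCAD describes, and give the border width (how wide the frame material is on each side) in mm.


A picture frame. The border width is 44 mm.

Four thin pieces enclosing a rectangular opening — a picture frame. The two full-height stiles are 792 mm tall; the top rail sits at z = 748 and is 44 mm tall, so the border above the opening is 792 − 748 = 44 mm, matching the stile x-width.


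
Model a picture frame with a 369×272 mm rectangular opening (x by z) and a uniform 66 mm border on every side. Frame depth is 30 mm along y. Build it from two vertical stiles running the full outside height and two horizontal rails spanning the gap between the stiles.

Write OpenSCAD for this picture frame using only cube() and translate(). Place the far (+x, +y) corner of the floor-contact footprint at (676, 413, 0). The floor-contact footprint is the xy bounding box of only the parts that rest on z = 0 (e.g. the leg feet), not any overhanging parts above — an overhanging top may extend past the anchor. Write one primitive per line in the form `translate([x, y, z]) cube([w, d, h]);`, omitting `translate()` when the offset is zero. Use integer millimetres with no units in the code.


translate([175, 383, 0]) cube([66, 30, 404]);
translate([610, 383, 0]) cube([66, 30, 404]);
translate([241, 383, 0]) cube([369, 30, 66]);
translate([241, 383, 338]) cube([369, 30, 66]);


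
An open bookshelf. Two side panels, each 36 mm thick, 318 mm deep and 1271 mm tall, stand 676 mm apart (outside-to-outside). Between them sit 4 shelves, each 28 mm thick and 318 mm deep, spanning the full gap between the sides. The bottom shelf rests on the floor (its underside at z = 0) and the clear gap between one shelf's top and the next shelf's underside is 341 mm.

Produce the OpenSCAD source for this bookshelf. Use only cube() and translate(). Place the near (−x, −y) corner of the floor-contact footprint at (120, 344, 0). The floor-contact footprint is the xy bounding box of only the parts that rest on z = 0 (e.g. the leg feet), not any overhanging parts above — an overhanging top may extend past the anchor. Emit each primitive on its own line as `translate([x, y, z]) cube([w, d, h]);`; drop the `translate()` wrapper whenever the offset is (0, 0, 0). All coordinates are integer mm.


translate([120, 344, 0]) cube([36, 318, 1271]);
translate([760, 344, 0]) cube([36, 318, 1271]);
translate([156, 344, 0]) cube([604, 318, 28]);
translate([156, 344, 369]) cube([604, 318, 28]);
translate([156, 344, 738]) cube([604, 318, 28]);
translate([156, 344, 1107]) cube([604, 318, 28]);


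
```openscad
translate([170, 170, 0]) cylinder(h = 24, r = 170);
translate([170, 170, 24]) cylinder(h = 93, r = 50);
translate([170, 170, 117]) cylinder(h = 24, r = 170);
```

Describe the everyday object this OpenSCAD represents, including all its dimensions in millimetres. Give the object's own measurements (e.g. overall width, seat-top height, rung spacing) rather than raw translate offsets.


A spool: two coaxial disc flanges of radius 170 mm and thickness 24 mm, joined by a core cylinder of radius 50 mm and height 93 mm. The lower flange rests on z = 0 and the three cylinders share a vertical axis.


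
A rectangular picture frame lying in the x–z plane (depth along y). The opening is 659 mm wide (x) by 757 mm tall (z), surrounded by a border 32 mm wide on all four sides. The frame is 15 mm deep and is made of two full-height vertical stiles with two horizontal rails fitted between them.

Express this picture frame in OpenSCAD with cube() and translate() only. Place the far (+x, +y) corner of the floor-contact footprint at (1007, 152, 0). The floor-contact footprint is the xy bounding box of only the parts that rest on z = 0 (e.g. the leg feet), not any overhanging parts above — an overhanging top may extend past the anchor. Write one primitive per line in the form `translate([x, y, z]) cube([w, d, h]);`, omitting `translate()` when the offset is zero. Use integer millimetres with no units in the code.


translate([284, 137, 0]) cube([32, 15, 821]);
translate([975, 137, 0]) cube([32, 15, 821]);
translate([316, 137, 0]) cube([659, 15, 32]);
translate([316, 137, 789]) cube([659, 15, 32]);


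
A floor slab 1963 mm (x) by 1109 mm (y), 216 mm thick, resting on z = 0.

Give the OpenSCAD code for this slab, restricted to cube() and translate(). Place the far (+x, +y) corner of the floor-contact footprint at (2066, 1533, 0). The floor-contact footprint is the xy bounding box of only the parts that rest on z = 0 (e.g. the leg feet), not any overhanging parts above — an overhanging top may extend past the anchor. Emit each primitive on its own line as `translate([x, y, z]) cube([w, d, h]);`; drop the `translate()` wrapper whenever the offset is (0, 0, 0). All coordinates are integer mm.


translate([103, 424, 0]) cube([1963, 1109, 216]);


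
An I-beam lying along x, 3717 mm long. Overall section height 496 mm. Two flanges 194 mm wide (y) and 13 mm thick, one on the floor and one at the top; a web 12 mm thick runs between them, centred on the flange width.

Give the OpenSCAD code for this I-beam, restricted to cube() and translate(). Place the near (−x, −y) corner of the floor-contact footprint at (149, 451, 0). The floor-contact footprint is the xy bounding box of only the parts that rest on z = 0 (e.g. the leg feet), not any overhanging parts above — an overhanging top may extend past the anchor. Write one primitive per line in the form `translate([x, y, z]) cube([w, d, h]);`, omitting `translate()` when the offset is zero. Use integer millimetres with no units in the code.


translate([149, 451, 0]) cube([3717, 194, 13]);
translate([149, 542, 13]) cube([3717, 12, 470]);
translate([149, 451, 483]) cube([3717, 194, 13]);


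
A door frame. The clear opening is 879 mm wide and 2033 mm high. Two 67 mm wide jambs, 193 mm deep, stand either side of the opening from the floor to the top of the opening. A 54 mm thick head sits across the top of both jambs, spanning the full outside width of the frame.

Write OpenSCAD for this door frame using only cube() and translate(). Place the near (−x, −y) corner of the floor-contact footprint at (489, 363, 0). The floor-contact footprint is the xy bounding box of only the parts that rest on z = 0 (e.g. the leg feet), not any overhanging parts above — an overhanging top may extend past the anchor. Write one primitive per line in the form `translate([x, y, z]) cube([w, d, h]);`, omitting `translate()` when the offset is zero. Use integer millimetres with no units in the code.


translate([489, 363, 0]) cube([67, 193, 2033]);
translate([1435, 363, 0]) cube([67, 193, 2033]);
translate([489, 363, 2033]) cube([1013, 193, 54]);


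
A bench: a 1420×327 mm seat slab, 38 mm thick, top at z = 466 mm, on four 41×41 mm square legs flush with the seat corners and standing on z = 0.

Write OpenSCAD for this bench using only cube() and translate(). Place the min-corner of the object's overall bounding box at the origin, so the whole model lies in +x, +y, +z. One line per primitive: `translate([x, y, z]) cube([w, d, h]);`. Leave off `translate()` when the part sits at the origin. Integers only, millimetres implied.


translate([0, 0, 428]) cube([1420, 327, 38]);
cube([41, 41, 428]);
translate([0, 286, 0]) cube([41, 41, 428]);
translate([1379, 0, 0]) cube([41, 41, 428]);
translate([1379, 286, 0]) cube([41, 41, 428]);


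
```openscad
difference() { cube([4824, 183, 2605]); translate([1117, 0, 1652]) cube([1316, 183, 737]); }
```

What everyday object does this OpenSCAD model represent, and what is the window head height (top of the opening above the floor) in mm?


A wall with a window opening. The window head height is 2389 mm.

A wall with a rectangular opening subtracted — a window. Sill at z = 1652, opening 737 mm tall, so the head is at 1652 + 737 = 2389 mm.


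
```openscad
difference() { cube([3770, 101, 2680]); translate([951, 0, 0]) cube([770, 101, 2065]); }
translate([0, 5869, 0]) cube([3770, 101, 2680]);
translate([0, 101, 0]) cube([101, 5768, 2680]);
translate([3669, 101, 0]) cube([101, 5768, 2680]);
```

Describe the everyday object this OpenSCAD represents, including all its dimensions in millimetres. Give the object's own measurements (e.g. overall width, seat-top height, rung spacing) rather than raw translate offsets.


A single room: four walls, each 2680 mm tall and 101 mm thick, enclosing an outside footprint 3770×5970 mm (x × y), no floor or roof. The front and back walls (−y and +y sides) run the full x-width; the side walls fit between their inner faces. A door opening 770 mm wide and 2065 mm tall is cut through the front wall from the floor up, its −x edge 951 mm from the wall's −x end.


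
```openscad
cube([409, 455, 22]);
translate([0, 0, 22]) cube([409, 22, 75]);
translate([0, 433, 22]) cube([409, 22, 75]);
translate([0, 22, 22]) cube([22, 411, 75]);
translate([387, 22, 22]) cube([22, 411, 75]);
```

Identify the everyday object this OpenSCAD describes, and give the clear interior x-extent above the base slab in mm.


An open box. The internal width is 365 mm.

A 409×455 base slab with four walls standing on it — an open box. The base is 409 mm wide and the walls are 22 mm thick, so the internal width is 409 − 2 × 22 = 365 mm.


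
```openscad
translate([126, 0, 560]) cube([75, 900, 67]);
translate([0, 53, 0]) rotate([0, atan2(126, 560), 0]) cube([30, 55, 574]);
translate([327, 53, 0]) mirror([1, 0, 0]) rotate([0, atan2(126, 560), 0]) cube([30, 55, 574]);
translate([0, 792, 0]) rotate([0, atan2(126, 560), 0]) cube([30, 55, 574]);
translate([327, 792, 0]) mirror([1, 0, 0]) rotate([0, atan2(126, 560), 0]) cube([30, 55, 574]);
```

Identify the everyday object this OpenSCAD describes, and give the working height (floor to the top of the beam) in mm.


A sawhorse. The overall height is 627 mm.

A beam across two mirrored pairs of raked legs — a sawhorse. The beam's underside is at z = 560 (matching the legs' vertical rise in atan2(126, 560)) and the beam is 67 mm tall, so its top is at 560 + 67 = 627 mm. The raked legs top out at the beam's underside, so that is the highest point.


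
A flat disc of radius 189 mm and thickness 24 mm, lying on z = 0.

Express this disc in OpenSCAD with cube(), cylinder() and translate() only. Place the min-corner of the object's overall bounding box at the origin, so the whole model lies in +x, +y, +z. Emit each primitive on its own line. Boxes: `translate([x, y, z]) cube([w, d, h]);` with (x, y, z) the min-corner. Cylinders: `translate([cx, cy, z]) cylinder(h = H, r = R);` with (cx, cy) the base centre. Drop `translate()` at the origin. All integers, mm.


translate([189, 189, 0]) cylinder(h = 24, r = 189);


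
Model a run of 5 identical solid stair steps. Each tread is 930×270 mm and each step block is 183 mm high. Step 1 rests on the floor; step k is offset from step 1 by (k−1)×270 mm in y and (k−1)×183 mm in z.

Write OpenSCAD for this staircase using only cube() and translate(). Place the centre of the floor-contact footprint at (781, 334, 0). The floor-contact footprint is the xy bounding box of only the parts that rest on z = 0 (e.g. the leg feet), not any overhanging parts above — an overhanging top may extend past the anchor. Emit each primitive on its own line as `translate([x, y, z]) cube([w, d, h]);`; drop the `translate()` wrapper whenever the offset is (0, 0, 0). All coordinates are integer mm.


translate([316, 199, 0]) cube([930, 270, 183]);
translate([316, 469, 183]) cube([930, 270, 183]);
translate([316, 739, 366]) cube([930, 270, 183]);
translate([316, 1009, 549]) cube([930, 270, 183]);
translate([316, 1279, 732]) cube([930, 270, 183]);


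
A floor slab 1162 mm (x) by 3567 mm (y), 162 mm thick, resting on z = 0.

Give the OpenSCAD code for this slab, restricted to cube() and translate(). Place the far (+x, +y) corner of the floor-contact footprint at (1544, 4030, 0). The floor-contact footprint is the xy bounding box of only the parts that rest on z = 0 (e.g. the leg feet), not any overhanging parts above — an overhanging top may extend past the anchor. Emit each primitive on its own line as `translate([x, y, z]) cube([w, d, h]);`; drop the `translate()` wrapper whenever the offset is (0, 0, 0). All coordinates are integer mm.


translate([382, 463, 0]) cube([1162, 3567, 162]);


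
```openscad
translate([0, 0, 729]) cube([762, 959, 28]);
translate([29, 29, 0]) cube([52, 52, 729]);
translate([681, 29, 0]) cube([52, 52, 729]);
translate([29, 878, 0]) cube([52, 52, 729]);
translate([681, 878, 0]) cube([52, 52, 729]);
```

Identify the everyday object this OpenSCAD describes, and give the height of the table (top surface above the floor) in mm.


A table. The table height is 757 mm.

A 762×959×28 slab sits at z = 729 on four 52 mm square posts — a table. The top surface is at 729 + 28 = 757 mm.


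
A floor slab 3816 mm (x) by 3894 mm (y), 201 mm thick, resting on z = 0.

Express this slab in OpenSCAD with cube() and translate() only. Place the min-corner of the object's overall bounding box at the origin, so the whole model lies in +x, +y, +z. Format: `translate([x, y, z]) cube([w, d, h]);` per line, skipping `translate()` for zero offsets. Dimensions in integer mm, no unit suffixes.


cube([3816, 3894, 201]);


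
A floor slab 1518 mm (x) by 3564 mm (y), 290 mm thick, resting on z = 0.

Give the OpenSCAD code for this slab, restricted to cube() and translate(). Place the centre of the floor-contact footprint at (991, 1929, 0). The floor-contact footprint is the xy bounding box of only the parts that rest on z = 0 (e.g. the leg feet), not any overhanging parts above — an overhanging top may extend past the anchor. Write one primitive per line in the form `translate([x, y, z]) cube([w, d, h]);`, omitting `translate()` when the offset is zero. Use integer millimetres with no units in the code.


translate([232, 147, 0]) cube([1518, 3564, 290]);


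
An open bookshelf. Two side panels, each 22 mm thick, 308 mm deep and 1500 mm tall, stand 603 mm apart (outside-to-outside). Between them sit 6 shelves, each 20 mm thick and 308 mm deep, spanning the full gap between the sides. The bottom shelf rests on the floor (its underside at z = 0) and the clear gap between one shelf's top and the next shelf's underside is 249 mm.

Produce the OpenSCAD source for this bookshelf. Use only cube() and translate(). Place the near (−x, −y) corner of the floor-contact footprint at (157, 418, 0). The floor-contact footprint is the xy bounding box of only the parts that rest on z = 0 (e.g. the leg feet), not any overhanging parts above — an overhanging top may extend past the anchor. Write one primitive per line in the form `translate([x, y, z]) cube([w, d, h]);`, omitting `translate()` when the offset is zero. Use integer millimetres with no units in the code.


translate([157, 418, 0]) cube([22, 308, 1500]);
translate([738, 418, 0]) cube([22, 308, 1500]);
translate([179, 418, 0]) cube([559, 308, 20]);
translate([179, 418, 269]) cube([559, 308, 20]);
translate([179, 418, 538]) cube([559, 308, 20]);
translate([179, 418, 807]) cube([559, 308, 20]);
translate([179, 418, 1076]) cube([559, 308, 20]);
translate([179, 418, 1345]) cube([559, 308, 20]);


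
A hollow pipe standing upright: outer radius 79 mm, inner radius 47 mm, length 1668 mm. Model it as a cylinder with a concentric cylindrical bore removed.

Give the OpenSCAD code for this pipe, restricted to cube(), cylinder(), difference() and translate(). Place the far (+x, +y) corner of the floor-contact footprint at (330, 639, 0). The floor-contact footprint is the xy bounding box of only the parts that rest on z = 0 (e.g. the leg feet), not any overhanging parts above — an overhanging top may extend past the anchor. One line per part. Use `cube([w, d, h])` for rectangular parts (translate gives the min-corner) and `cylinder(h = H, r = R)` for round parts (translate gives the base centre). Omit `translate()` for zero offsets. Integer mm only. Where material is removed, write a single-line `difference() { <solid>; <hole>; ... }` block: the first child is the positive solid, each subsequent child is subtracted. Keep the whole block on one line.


difference() { translate([251, 560, 0]) cylinder(h = 1668, r = 79); translate([251, 560, 0]) cylinder(h = 1668, r = 47); }


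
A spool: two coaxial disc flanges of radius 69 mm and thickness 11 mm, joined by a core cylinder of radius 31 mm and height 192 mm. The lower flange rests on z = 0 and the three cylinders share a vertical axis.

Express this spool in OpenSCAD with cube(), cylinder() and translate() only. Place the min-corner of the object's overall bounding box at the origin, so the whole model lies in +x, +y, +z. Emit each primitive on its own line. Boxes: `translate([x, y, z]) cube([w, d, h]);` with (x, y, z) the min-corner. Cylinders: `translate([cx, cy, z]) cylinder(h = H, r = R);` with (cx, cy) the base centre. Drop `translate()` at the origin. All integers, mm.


translate([69, 69, 0]) cylinder(h = 11, r = 69);
translate([69, 69, 11]) cylinder(h = 192, r = 31);
translate([69, 69, 203]) cylinder(h = 11, r = 69);


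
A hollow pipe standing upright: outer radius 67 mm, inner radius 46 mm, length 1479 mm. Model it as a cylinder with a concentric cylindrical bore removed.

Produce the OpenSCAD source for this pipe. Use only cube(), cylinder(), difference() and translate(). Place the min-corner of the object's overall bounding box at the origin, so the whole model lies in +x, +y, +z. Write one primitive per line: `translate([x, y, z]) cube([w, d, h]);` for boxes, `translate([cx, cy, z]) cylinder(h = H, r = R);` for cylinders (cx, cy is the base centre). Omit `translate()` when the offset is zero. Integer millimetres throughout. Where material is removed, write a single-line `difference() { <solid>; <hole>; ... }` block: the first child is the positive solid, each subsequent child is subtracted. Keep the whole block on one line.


difference() { translate([67, 67, 0]) cylinder(h = 1479, r = 67); translate([67, 67, 0]) cylinder(h = 1479, r = 46); }


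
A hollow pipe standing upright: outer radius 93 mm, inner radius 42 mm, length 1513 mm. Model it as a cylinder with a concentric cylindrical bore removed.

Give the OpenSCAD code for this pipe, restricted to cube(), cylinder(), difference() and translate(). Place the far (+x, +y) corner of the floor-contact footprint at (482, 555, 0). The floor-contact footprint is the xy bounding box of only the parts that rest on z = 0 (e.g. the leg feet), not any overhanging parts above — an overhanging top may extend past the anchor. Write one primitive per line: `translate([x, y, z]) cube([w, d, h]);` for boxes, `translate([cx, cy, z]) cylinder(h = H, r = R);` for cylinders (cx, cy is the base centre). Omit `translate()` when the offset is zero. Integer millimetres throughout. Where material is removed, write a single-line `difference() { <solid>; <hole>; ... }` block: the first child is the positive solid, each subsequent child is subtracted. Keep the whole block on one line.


difference() { translate([389, 462, 0]) cylinder(h = 1513, r = 93); translate([389, 462, 0]) cylinder(h = 1513, r = 42); }


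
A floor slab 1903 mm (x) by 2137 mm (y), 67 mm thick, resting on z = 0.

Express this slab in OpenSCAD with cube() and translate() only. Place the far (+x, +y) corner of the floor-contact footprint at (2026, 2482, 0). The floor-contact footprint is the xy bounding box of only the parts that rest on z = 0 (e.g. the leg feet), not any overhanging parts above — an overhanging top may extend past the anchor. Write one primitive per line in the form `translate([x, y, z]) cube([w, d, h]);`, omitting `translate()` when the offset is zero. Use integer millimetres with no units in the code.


translate([123, 345, 0]) cube([1903, 2137, 67]);


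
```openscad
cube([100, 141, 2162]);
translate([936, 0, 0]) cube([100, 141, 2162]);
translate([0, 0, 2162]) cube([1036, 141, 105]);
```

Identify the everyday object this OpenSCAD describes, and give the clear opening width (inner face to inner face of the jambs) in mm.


A door frame. The clear opening width is 836 mm.

Two 2162 mm tall posts with a header on top — a door frame. The left jamb is 100 mm wide at x = 0; the right jamb starts at x = 936. The clear opening is 936 − 100 = 836 mm.


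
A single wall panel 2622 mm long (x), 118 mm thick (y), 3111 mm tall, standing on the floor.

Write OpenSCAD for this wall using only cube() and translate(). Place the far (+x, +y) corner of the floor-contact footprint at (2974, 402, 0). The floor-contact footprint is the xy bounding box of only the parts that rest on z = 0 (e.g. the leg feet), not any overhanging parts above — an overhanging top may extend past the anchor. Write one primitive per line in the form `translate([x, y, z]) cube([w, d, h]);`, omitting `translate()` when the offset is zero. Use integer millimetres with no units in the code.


translate([352, 284, 0]) cube([2622, 118, 3111]);


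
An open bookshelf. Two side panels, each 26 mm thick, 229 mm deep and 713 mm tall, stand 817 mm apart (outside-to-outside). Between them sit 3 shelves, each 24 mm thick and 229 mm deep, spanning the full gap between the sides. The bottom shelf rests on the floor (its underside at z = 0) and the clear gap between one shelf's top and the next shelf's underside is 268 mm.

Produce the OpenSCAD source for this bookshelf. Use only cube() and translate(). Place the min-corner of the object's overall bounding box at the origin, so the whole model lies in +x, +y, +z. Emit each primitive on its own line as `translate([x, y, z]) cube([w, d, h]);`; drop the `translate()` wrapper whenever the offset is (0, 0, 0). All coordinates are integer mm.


cube([26, 229, 713]);
translate([791, 0, 0]) cube([26, 229, 713]);
translate([26, 0, 0]) cube([765, 229, 24]);
translate([26, 0, 292]) cube([765, 229, 24]);
translate([26, 0, 584]) cube([765, 229, 24]);


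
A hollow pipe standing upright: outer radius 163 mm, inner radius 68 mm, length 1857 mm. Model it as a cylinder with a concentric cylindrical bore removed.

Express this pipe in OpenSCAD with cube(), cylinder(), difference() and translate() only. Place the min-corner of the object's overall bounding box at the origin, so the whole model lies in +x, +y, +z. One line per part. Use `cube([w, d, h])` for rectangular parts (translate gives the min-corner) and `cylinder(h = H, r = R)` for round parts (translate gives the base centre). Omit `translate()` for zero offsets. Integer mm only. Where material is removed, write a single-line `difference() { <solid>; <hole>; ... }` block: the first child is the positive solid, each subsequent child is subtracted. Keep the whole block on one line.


difference() { translate([163, 163, 0]) cylinder(h = 1857, r = 163); translate([163, 163, 0]) cylinder(h = 1857, r = 68); }


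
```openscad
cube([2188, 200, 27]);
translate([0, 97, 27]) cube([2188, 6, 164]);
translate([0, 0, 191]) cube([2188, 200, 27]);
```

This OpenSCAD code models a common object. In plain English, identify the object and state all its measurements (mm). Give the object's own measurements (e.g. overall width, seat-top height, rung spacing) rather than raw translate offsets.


An I-beam lying along x, 2188 mm long. Overall section height 218 mm. Two flanges 200 mm wide (y) and 27 mm thick, one on the floor and one at the top; a web 6 mm thick runs between them, centred on the flange width.


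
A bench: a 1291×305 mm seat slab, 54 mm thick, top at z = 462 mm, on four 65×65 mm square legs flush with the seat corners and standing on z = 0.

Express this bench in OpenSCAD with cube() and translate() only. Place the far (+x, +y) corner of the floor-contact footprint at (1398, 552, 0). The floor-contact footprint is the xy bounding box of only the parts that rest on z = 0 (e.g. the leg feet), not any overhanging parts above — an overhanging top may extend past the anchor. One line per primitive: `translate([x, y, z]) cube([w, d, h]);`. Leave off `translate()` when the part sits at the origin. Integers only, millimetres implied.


translate([107, 247, 408]) cube([1291, 305, 54]);
translate([107, 247, 0]) cube([65, 65, 408]);
translate([107, 487, 0]) cube([65, 65, 408]);
translate([1333, 247, 0]) cube([65, 65, 408]);
translate([1333, 487, 0]) cube([65, 65, 408]);


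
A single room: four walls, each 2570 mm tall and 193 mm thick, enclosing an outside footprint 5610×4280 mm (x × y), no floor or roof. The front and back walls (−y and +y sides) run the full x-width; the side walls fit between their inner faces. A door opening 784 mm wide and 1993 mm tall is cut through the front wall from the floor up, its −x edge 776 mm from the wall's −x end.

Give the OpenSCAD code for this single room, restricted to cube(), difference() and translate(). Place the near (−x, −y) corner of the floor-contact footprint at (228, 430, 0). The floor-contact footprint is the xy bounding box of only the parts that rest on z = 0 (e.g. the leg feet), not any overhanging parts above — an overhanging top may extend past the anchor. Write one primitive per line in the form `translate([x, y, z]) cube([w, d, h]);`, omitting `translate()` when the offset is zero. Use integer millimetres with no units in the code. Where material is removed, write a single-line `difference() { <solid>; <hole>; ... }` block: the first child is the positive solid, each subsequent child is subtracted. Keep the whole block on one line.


difference() { translate([228, 430, 0]) cube([5610, 193, 2570]); translate([1004, 430, 0]) cube([784, 193, 1993]); }
translate([228, 4517, 0]) cube([5610, 193, 2570]);
translate([228, 623, 0]) cube([193, 3894, 2570]);
translate([5645, 623, 0]) cube([193, 3894, 2570]);


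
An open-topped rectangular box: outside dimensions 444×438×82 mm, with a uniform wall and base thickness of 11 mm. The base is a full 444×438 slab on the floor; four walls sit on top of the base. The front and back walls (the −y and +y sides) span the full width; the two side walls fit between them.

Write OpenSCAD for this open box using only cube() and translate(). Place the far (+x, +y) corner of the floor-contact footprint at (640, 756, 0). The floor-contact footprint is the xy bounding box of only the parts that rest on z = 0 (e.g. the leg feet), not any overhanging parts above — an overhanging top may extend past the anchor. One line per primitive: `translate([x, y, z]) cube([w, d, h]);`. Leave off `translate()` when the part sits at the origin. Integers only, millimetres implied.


translate([196, 318, 0]) cube([444, 438, 11]);
translate([196, 318, 11]) cube([444, 11, 71]);
translate([196, 745, 11]) cube([444, 11, 71]);
translate([196, 329, 11]) cube([11, 416, 71]);
translate([629, 329, 11]) cube([11, 416, 71]);


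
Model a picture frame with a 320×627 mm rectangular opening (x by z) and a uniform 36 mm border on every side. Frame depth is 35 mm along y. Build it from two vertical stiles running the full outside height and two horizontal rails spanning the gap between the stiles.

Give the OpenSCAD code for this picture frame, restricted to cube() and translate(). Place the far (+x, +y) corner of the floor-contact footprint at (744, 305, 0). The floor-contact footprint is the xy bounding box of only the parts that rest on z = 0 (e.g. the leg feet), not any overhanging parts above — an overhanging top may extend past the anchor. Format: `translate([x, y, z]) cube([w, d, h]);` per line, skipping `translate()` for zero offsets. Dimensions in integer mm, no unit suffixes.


translate([352, 270, 0]) cube([36, 35, 699]);
translate([708, 270, 0]) cube([36, 35, 699]);
translate([388, 270, 0]) cube([320, 35, 36]);
translate([388, 270, 663]) cube([320, 35, 36]);


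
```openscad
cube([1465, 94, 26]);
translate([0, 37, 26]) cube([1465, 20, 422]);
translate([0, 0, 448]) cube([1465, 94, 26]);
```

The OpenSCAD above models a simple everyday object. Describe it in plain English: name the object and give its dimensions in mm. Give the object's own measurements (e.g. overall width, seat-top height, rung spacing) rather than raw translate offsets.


An I-beam lying along x, 1465 mm long. Overall section height 474 mm. Two flanges 94 mm wide (y) and 26 mm thick, one on the floor and one at the top; a web 20 mm thick runs between them, centred on the flange width.


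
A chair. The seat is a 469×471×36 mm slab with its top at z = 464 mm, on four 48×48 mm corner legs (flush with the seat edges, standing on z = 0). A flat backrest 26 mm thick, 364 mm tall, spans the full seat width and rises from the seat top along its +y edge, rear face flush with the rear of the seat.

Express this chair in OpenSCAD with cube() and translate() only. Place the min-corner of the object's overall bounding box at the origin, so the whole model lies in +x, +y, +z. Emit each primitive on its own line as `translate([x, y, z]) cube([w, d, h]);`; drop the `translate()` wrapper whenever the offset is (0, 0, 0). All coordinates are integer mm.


translate([0, 0, 428]) cube([469, 471, 36]);
cube([48, 48, 428]);
translate([421, 0, 0]) cube([48, 48, 428]);
translate([0, 423, 0]) cube([48, 48, 428]);
translate([421, 423, 0]) cube([48, 48, 428]);
translate([0, 445, 464]) cube([469, 26, 364]);


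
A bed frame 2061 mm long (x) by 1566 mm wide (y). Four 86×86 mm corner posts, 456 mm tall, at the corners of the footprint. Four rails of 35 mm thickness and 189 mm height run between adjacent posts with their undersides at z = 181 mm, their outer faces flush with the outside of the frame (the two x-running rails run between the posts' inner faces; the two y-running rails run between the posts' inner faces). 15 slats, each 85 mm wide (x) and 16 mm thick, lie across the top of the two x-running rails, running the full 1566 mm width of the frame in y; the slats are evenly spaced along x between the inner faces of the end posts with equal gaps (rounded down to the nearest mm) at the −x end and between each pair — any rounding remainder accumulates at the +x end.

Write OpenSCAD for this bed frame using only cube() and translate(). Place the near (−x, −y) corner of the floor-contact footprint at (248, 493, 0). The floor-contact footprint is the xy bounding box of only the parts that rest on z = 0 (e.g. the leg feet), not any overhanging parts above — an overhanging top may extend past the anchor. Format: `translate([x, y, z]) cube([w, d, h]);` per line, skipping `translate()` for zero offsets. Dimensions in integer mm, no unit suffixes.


translate([248, 493, 0]) cube([86, 86, 456]);
translate([248, 1973, 0]) cube([86, 86, 456]);
translate([2223, 493, 0]) cube([86, 86, 456]);
translate([2223, 1973, 0]) cube([86, 86, 456]);
translate([334, 493, 181]) cube([1889, 35, 189]);
translate([334, 2024, 181]) cube([1889, 35, 189]);
translate([248, 579, 181]) cube([35, 1394, 189]);
translate([2274, 579, 181]) cube([35, 1394, 189]);
translate([372, 493, 370]) cube([85, 1566, 16]);
translate([495, 493, 370]) cube([85, 1566, 16]);
translate([618, 493, 370]) cube([85, 1566, 16]);
translate([741, 493, 370]) cube([85, 1566, 16]);
translate([864, 493, 370]) cube([85, 1566, 16]);
translate([987, 493, 370]) cube([85, 1566, 16]);
translate([1110, 493, 370]) cube([85, 1566, 16]);
translate([1233, 493, 370]) cube([85, 1566, 16]);
translate([1356, 493, 370]) cube([85, 1566, 16]);
translate([1479, 493, 370]) cube([85, 1566, 16]);
translate([1602, 493, 370]) cube([85, 1566, 16]);
translate([1725, 493, 370]) cube([85, 1566, 16]);
translate([1848, 493, 370]) cube([85, 1566, 16]);
translate([1971, 493, 370]) cube([85, 1566, 16]);
translate([2094, 493, 370]) cube([85, 1566, 16]);


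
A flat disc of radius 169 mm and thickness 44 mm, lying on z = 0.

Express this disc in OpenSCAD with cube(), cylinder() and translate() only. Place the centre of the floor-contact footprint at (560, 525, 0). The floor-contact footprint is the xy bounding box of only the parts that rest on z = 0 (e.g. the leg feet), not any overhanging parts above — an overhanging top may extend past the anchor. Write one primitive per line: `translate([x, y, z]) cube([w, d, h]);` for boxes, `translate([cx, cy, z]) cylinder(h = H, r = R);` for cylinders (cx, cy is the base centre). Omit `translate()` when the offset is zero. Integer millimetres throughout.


translate([560, 525, 0]) cylinder(h = 44, r = 169);


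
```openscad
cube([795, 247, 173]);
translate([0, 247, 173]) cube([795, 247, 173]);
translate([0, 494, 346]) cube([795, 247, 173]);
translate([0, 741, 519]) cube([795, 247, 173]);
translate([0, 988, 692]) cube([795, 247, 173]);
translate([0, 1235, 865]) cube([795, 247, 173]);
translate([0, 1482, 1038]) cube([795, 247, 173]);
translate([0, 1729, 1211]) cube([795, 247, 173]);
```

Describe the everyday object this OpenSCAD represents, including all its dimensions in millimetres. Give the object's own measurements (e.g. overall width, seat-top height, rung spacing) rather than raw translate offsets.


A straight staircase of 8 solid steps. Each step is 795 mm wide (x), 247 mm deep (y, the going) and 173 mm tall (the rise). The first step rests on the floor; each subsequent step sits one going further in +y and one rise higher in +z, directly behind and above the previous step with no overlap.
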